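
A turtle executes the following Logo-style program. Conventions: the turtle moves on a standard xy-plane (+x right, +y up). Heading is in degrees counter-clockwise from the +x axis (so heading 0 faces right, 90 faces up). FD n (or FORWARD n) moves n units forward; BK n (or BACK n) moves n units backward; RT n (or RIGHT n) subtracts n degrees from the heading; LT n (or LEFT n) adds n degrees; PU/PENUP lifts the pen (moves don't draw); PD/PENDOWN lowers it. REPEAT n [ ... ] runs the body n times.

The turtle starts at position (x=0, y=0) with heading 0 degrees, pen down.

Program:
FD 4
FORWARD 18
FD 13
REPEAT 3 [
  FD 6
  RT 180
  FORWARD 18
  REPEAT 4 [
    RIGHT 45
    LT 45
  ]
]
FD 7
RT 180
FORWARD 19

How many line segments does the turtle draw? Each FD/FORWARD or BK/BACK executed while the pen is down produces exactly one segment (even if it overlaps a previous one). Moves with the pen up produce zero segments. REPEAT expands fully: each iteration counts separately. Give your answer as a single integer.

Answer: 11

Derivation:
Executing turtle program step by step:
Start: pos=(0,0), heading=0, pen down
FD 4: (0,0) -> (4,0) [heading=0, draw]
FD 18: (4,0) -> (22,0) [heading=0, draw]
FD 13: (22,0) -> (35,0) [heading=0, draw]
REPEAT 3 [
  -- iteration 1/3 --
  FD 6: (35,0) -> (41,0) [heading=0, draw]
  RT 180: heading 0 -> 180
  FD 18: (41,0) -> (23,0) [heading=180, draw]
  REPEAT 4 [
    -- iteration 1/4 --
    RT 45: heading 180 -> 135
    LT 45: heading 135 -> 180
    -- iteration 2/4 --
    RT 45: heading 180 -> 135
    LT 45: heading 135 -> 180
    -- iteration 3/4 --
    RT 45: heading 180 -> 135
    LT 45: heading 135 -> 180
    -- iteration 4/4 --
    RT 45: heading 180 -> 135
    LT 45: heading 135 -> 180
  ]
  -- iteration 2/3 --
  FD 6: (23,0) -> (17,0) [heading=180, draw]
  RT 180: heading 180 -> 0
  FD 18: (17,0) -> (35,0) [heading=0, draw]
  REPEAT 4 [
    -- iteration 1/4 --
    RT 45: heading 0 -> 315
    LT 45: heading 315 -> 0
    -- iteration 2/4 --
    RT 45: heading 0 -> 315
    LT 45: heading 315 -> 0
    -- iteration 3/4 --
    RT 45: heading 0 -> 315
    LT 45: heading 315 -> 0
    -- iteration 4/4 --
    RT 45: heading 0 -> 315
    LT 45: heading 315 -> 0
  ]
  -- iteration 3/3 --
  FD 6: (35,0) -> (41,0) [heading=0, draw]
  RT 180: heading 0 -> 180
  FD 18: (41,0) -> (23,0) [heading=180, draw]
  REPEAT 4 [
    -- iteration 1/4 --
    RT 45: heading 180 -> 135
    LT 45: heading 135 -> 180
    -- iteration 2/4 --
    RT 45: heading 180 -> 135
    LT 45: heading 135 -> 180
    -- iteration 3/4 --
    RT 45: heading 180 -> 135
    LT 45: heading 135 -> 180
    -- iteration 4/4 --
    RT 45: heading 180 -> 135
    LT 45: heading 135 -> 180
  ]
]
FD 7: (23,0) -> (16,0) [heading=180, draw]
RT 180: heading 180 -> 0
FD 19: (16,0) -> (35,0) [heading=0, draw]
Final: pos=(35,0), heading=0, 11 segment(s) drawn
Segments drawn: 11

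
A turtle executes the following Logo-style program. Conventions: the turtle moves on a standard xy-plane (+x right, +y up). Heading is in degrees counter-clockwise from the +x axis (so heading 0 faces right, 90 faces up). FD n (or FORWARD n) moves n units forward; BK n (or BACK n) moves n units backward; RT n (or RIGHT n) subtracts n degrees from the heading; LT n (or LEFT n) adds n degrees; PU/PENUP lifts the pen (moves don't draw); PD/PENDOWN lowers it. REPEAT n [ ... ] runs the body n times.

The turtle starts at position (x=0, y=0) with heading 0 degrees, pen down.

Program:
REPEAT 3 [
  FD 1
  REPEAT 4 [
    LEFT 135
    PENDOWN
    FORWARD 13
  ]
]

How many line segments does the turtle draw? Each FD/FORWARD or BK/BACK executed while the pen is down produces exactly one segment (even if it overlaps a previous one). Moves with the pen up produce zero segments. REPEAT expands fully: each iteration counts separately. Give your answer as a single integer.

Executing turtle program step by step:
Start: pos=(0,0), heading=0, pen down
REPEAT 3 [
  -- iteration 1/3 --
  FD 1: (0,0) -> (1,0) [heading=0, draw]
  REPEAT 4 [
    -- iteration 1/4 --
    LT 135: heading 0 -> 135
    PD: pen down
    FD 13: (1,0) -> (-8.192,9.192) [heading=135, draw]
    -- iteration 2/4 --
    LT 135: heading 135 -> 270
    PD: pen down
    FD 13: (-8.192,9.192) -> (-8.192,-3.808) [heading=270, draw]
    -- iteration 3/4 --
    LT 135: heading 270 -> 45
    PD: pen down
    FD 13: (-8.192,-3.808) -> (1,5.385) [heading=45, draw]
    -- iteration 4/4 --
    LT 135: heading 45 -> 180
    PD: pen down
    FD 13: (1,5.385) -> (-12,5.385) [heading=180, draw]
  ]
  -- iteration 2/3 --
  FD 1: (-12,5.385) -> (-13,5.385) [heading=180, draw]
  REPEAT 4 [
    -- iteration 1/4 --
    LT 135: heading 180 -> 315
    PD: pen down
    FD 13: (-13,5.385) -> (-3.808,-3.808) [heading=315, draw]
    -- iteration 2/4 --
    LT 135: heading 315 -> 90
    PD: pen down
    FD 13: (-3.808,-3.808) -> (-3.808,9.192) [heading=90, draw]
    -- iteration 3/4 --
    LT 135: heading 90 -> 225
    PD: pen down
    FD 13: (-3.808,9.192) -> (-13,0) [heading=225, draw]
    -- iteration 4/4 --
    LT 135: heading 225 -> 0
    PD: pen down
    FD 13: (-13,0) -> (0,0) [heading=0, draw]
  ]
  -- iteration 3/3 --
  FD 1: (0,0) -> (1,0) [heading=0, draw]
  REPEAT 4 [
    -- iteration 1/4 --
    LT 135: heading 0 -> 135
    PD: pen down
    FD 13: (1,0) -> (-8.192,9.192) [heading=135, draw]
    -- iteration 2/4 --
    LT 135: heading 135 -> 270
    PD: pen down
    FD 13: (-8.192,9.192) -> (-8.192,-3.808) [heading=270, draw]
    -- iteration 3/4 --
    LT 135: heading 270 -> 45
    PD: pen down
    FD 13: (-8.192,-3.808) -> (1,5.385) [heading=45, draw]
    -- iteration 4/4 --
    LT 135: heading 45 -> 180
    PD: pen down
    FD 13: (1,5.385) -> (-12,5.385) [heading=180, draw]
  ]
]
Final: pos=(-12,5.385), heading=180, 15 segment(s) drawn
Segments drawn: 15

Answer: 15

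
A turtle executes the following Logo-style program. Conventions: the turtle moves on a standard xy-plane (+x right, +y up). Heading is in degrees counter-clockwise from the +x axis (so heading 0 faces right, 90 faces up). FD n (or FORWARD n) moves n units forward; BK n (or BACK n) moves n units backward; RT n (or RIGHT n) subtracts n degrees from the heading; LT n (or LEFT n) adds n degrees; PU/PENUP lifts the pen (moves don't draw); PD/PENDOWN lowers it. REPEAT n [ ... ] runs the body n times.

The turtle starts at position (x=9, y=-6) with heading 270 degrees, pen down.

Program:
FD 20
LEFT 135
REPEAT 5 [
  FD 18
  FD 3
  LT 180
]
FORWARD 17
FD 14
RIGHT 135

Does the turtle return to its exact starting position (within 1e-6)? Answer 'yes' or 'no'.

Executing turtle program step by step:
Start: pos=(9,-6), heading=270, pen down
FD 20: (9,-6) -> (9,-26) [heading=270, draw]
LT 135: heading 270 -> 45
REPEAT 5 [
  -- iteration 1/5 --
  FD 18: (9,-26) -> (21.728,-13.272) [heading=45, draw]
  FD 3: (21.728,-13.272) -> (23.849,-11.151) [heading=45, draw]
  LT 180: heading 45 -> 225
  -- iteration 2/5 --
  FD 18: (23.849,-11.151) -> (11.121,-23.879) [heading=225, draw]
  FD 3: (11.121,-23.879) -> (9,-26) [heading=225, draw]
  LT 180: heading 225 -> 45
  -- iteration 3/5 --
  FD 18: (9,-26) -> (21.728,-13.272) [heading=45, draw]
  FD 3: (21.728,-13.272) -> (23.849,-11.151) [heading=45, draw]
  LT 180: heading 45 -> 225
  -- iteration 4/5 --
  FD 18: (23.849,-11.151) -> (11.121,-23.879) [heading=225, draw]
  FD 3: (11.121,-23.879) -> (9,-26) [heading=225, draw]
  LT 180: heading 225 -> 45
  -- iteration 5/5 --
  FD 18: (9,-26) -> (21.728,-13.272) [heading=45, draw]
  FD 3: (21.728,-13.272) -> (23.849,-11.151) [heading=45, draw]
  LT 180: heading 45 -> 225
]
FD 17: (23.849,-11.151) -> (11.828,-23.172) [heading=225, draw]
FD 14: (11.828,-23.172) -> (1.929,-33.071) [heading=225, draw]
RT 135: heading 225 -> 90
Final: pos=(1.929,-33.071), heading=90, 13 segment(s) drawn

Start position: (9, -6)
Final position: (1.929, -33.071)
Distance = 27.979; >= 1e-6 -> NOT closed

Answer: no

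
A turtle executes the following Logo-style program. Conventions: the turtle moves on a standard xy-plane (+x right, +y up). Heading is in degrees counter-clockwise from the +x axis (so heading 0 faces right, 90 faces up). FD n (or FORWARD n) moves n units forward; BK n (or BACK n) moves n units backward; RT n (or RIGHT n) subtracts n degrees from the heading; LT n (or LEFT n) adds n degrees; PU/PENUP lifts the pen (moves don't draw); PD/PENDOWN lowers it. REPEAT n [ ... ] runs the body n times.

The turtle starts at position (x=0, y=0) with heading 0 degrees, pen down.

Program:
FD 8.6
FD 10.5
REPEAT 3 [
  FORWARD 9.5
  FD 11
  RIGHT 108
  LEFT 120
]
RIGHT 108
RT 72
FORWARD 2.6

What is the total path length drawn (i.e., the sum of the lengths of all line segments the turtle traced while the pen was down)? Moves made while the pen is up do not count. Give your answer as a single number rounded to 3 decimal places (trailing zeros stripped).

Answer: 83.2

Derivation:
Executing turtle program step by step:
Start: pos=(0,0), heading=0, pen down
FD 8.6: (0,0) -> (8.6,0) [heading=0, draw]
FD 10.5: (8.6,0) -> (19.1,0) [heading=0, draw]
REPEAT 3 [
  -- iteration 1/3 --
  FD 9.5: (19.1,0) -> (28.6,0) [heading=0, draw]
  FD 11: (28.6,0) -> (39.6,0) [heading=0, draw]
  RT 108: heading 0 -> 252
  LT 120: heading 252 -> 12
  -- iteration 2/3 --
  FD 9.5: (39.6,0) -> (48.892,1.975) [heading=12, draw]
  FD 11: (48.892,1.975) -> (59.652,4.262) [heading=12, draw]
  RT 108: heading 12 -> 264
  LT 120: heading 264 -> 24
  -- iteration 3/3 --
  FD 9.5: (59.652,4.262) -> (68.331,8.126) [heading=24, draw]
  FD 11: (68.331,8.126) -> (78.38,12.6) [heading=24, draw]
  RT 108: heading 24 -> 276
  LT 120: heading 276 -> 36
]
RT 108: heading 36 -> 288
RT 72: heading 288 -> 216
FD 2.6: (78.38,12.6) -> (76.276,11.072) [heading=216, draw]
Final: pos=(76.276,11.072), heading=216, 9 segment(s) drawn

Segment lengths:
  seg 1: (0,0) -> (8.6,0), length = 8.6
  seg 2: (8.6,0) -> (19.1,0), length = 10.5
  seg 3: (19.1,0) -> (28.6,0), length = 9.5
  seg 4: (28.6,0) -> (39.6,0), length = 11
  seg 5: (39.6,0) -> (48.892,1.975), length = 9.5
  seg 6: (48.892,1.975) -> (59.652,4.262), length = 11
  seg 7: (59.652,4.262) -> (68.331,8.126), length = 9.5
  seg 8: (68.331,8.126) -> (78.38,12.6), length = 11
  seg 9: (78.38,12.6) -> (76.276,11.072), length = 2.6
Total = 83.2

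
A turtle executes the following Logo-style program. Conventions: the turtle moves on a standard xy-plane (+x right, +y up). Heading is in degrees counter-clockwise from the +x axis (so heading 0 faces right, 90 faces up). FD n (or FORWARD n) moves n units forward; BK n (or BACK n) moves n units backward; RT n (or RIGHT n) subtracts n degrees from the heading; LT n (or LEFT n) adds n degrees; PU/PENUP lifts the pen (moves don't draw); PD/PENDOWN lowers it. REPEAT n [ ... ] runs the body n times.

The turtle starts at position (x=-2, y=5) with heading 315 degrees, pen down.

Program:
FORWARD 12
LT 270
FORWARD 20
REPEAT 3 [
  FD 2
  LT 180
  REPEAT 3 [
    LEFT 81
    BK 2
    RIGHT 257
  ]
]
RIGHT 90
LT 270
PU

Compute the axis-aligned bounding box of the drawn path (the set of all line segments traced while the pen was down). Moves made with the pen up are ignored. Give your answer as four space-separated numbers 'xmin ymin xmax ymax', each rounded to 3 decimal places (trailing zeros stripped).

Executing turtle program step by step:
Start: pos=(-2,5), heading=315, pen down
FD 12: (-2,5) -> (6.485,-3.485) [heading=315, draw]
LT 270: heading 315 -> 225
FD 20: (6.485,-3.485) -> (-7.657,-17.627) [heading=225, draw]
REPEAT 3 [
  -- iteration 1/3 --
  FD 2: (-7.657,-17.627) -> (-9.071,-19.042) [heading=225, draw]
  LT 180: heading 225 -> 45
  REPEAT 3 [
    -- iteration 1/3 --
    LT 81: heading 45 -> 126
    BK 2: (-9.071,-19.042) -> (-7.895,-20.66) [heading=126, draw]
    RT 257: heading 126 -> 229
    -- iteration 2/3 --
    LT 81: heading 229 -> 310
    BK 2: (-7.895,-20.66) -> (-9.181,-19.128) [heading=310, draw]
    RT 257: heading 310 -> 53
    -- iteration 3/3 --
    LT 81: heading 53 -> 134
    BK 2: (-9.181,-19.128) -> (-7.792,-20.566) [heading=134, draw]
    RT 257: heading 134 -> 237
  ]
  -- iteration 2/3 --
  FD 2: (-7.792,-20.566) -> (-8.881,-22.244) [heading=237, draw]
  LT 180: heading 237 -> 57
  REPEAT 3 [
    -- iteration 1/3 --
    LT 81: heading 57 -> 138
    BK 2: (-8.881,-22.244) -> (-7.395,-23.582) [heading=138, draw]
    RT 257: heading 138 -> 241
    -- iteration 2/3 --
    LT 81: heading 241 -> 322
    BK 2: (-7.395,-23.582) -> (-8.971,-22.351) [heading=322, draw]
    RT 257: heading 322 -> 65
    -- iteration 3/3 --
    LT 81: heading 65 -> 146
    BK 2: (-8.971,-22.351) -> (-7.313,-23.469) [heading=146, draw]
    RT 257: heading 146 -> 249
  ]
  -- iteration 3/3 --
  FD 2: (-7.313,-23.469) -> (-8.029,-25.336) [heading=249, draw]
  LT 180: heading 249 -> 69
  REPEAT 3 [
    -- iteration 1/3 --
    LT 81: heading 69 -> 150
    BK 2: (-8.029,-25.336) -> (-6.297,-26.336) [heading=150, draw]
    RT 257: heading 150 -> 253
    -- iteration 2/3 --
    LT 81: heading 253 -> 334
    BK 2: (-6.297,-26.336) -> (-8.095,-25.459) [heading=334, draw]
    RT 257: heading 334 -> 77
    -- iteration 3/3 --
    LT 81: heading 77 -> 158
    BK 2: (-8.095,-25.459) -> (-6.241,-26.209) [heading=158, draw]
    RT 257: heading 158 -> 261
  ]
]
RT 90: heading 261 -> 171
LT 270: heading 171 -> 81
PU: pen up
Final: pos=(-6.241,-26.209), heading=81, 14 segment(s) drawn

Segment endpoints: x in {-9.181, -9.071, -8.971, -8.881, -8.095, -8.029, -7.895, -7.792, -7.657, -7.395, -7.313, -6.297, -6.241, -2, 6.485}, y in {-26.336, -26.209, -25.459, -25.336, -23.582, -23.469, -22.351, -22.244, -20.66, -20.566, -19.128, -19.042, -17.627, -3.485, 5}
xmin=-9.181, ymin=-26.336, xmax=6.485, ymax=5

Answer: -9.181 -26.336 6.485 5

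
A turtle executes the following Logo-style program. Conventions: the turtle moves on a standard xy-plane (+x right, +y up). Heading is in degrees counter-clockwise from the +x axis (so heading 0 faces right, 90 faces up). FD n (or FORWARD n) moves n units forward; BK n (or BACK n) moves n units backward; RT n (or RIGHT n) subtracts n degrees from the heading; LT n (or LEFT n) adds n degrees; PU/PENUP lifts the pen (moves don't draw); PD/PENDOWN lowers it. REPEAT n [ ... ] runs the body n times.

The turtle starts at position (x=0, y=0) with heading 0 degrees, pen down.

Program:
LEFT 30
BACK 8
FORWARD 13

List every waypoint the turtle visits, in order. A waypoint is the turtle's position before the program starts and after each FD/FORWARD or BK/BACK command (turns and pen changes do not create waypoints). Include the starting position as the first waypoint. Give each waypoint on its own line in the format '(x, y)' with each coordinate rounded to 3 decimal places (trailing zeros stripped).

Executing turtle program step by step:
Start: pos=(0,0), heading=0, pen down
LT 30: heading 0 -> 30
BK 8: (0,0) -> (-6.928,-4) [heading=30, draw]
FD 13: (-6.928,-4) -> (4.33,2.5) [heading=30, draw]
Final: pos=(4.33,2.5), heading=30, 2 segment(s) drawn
Waypoints (3 total):
(0, 0)
(-6.928, -4)
(4.33, 2.5)

Answer: (0, 0)
(-6.928, -4)
(4.33, 2.5)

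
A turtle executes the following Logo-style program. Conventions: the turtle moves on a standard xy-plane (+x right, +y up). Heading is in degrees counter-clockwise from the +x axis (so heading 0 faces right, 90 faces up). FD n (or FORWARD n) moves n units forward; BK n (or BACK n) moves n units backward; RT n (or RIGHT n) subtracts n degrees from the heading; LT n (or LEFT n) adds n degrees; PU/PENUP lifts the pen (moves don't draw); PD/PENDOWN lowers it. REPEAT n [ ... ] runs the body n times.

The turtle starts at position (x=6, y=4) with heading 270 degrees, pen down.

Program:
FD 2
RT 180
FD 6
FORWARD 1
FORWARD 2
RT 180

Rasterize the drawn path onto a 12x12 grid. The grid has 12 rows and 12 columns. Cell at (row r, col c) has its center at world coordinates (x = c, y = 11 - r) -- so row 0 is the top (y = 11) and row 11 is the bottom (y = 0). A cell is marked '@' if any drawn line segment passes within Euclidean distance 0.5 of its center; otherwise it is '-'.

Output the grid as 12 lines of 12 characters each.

Answer: ------@-----
------@-----
------@-----
------@-----
------@-----
------@-----
------@-----
------@-----
------@-----
------@-----
------------
------------

Derivation:
Segment 0: (6,4) -> (6,2)
Segment 1: (6,2) -> (6,8)
Segment 2: (6,8) -> (6,9)
Segment 3: (6,9) -> (6,11)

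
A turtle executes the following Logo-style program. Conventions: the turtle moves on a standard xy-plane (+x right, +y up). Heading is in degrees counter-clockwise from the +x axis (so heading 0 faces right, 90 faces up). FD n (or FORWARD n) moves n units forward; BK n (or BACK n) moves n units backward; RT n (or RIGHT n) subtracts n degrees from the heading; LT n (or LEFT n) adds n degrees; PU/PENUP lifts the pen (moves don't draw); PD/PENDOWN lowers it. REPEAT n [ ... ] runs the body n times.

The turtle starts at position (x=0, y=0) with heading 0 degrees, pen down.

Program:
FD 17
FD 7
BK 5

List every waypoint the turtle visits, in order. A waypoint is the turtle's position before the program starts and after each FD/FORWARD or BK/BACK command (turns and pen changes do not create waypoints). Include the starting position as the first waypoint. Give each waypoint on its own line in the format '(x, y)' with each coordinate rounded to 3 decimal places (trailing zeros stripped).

Answer: (0, 0)
(17, 0)
(24, 0)
(19, 0)

Derivation:
Executing turtle program step by step:
Start: pos=(0,0), heading=0, pen down
FD 17: (0,0) -> (17,0) [heading=0, draw]
FD 7: (17,0) -> (24,0) [heading=0, draw]
BK 5: (24,0) -> (19,0) [heading=0, draw]
Final: pos=(19,0), heading=0, 3 segment(s) drawn
Waypoints (4 total):
(0, 0)
(17, 0)
(24, 0)
(19, 0)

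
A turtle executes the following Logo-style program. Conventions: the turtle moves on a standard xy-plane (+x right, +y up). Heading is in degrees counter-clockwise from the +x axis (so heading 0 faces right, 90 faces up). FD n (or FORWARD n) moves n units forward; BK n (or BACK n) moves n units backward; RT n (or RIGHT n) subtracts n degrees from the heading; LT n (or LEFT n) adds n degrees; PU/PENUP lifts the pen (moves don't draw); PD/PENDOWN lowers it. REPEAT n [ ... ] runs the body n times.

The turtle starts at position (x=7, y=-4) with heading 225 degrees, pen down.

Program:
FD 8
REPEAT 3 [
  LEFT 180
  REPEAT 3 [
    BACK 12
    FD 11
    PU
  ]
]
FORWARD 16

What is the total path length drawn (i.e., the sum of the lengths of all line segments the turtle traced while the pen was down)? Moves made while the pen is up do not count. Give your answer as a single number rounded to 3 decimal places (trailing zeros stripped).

Executing turtle program step by step:
Start: pos=(7,-4), heading=225, pen down
FD 8: (7,-4) -> (1.343,-9.657) [heading=225, draw]
REPEAT 3 [
  -- iteration 1/3 --
  LT 180: heading 225 -> 45
  REPEAT 3 [
    -- iteration 1/3 --
    BK 12: (1.343,-9.657) -> (-7.142,-18.142) [heading=45, draw]
    FD 11: (-7.142,-18.142) -> (0.636,-10.364) [heading=45, draw]
    PU: pen up
    -- iteration 2/3 --
    BK 12: (0.636,-10.364) -> (-7.849,-18.849) [heading=45, move]
    FD 11: (-7.849,-18.849) -> (-0.071,-11.071) [heading=45, move]
    PU: pen up
    -- iteration 3/3 --
    BK 12: (-0.071,-11.071) -> (-8.556,-19.556) [heading=45, move]
    FD 11: (-8.556,-19.556) -> (-0.778,-11.778) [heading=45, move]
    PU: pen up
  ]
  -- iteration 2/3 --
  LT 180: heading 45 -> 225
  REPEAT 3 [
    -- iteration 1/3 --
    BK 12: (-0.778,-11.778) -> (7.707,-3.293) [heading=225, move]
    FD 11: (7.707,-3.293) -> (-0.071,-11.071) [heading=225, move]
    PU: pen up
    -- iteration 2/3 --
    BK 12: (-0.071,-11.071) -> (8.414,-2.586) [heading=225, move]
    FD 11: (8.414,-2.586) -> (0.636,-10.364) [heading=225, move]
    PU: pen up
    -- iteration 3/3 --
    BK 12: (0.636,-10.364) -> (9.121,-1.879) [heading=225, move]
    FD 11: (9.121,-1.879) -> (1.343,-9.657) [heading=225, move]
    PU: pen up
  ]
  -- iteration 3/3 --
  LT 180: heading 225 -> 45
  REPEAT 3 [
    -- iteration 1/3 --
    BK 12: (1.343,-9.657) -> (-7.142,-18.142) [heading=45, move]
    FD 11: (-7.142,-18.142) -> (0.636,-10.364) [heading=45, move]
    PU: pen up
    -- iteration 2/3 --
    BK 12: (0.636,-10.364) -> (-7.849,-18.849) [heading=45, move]
    FD 11: (-7.849,-18.849) -> (-0.071,-11.071) [heading=45, move]
    PU: pen up
    -- iteration 3/3 --
    BK 12: (-0.071,-11.071) -> (-8.556,-19.556) [heading=45, move]
    FD 11: (-8.556,-19.556) -> (-0.778,-11.778) [heading=45, move]
    PU: pen up
  ]
]
FD 16: (-0.778,-11.778) -> (10.536,-0.464) [heading=45, move]
Final: pos=(10.536,-0.464), heading=45, 3 segment(s) drawn

Segment lengths:
  seg 1: (7,-4) -> (1.343,-9.657), length = 8
  seg 2: (1.343,-9.657) -> (-7.142,-18.142), length = 12
  seg 3: (-7.142,-18.142) -> (0.636,-10.364), length = 11
Total = 31

Answer: 31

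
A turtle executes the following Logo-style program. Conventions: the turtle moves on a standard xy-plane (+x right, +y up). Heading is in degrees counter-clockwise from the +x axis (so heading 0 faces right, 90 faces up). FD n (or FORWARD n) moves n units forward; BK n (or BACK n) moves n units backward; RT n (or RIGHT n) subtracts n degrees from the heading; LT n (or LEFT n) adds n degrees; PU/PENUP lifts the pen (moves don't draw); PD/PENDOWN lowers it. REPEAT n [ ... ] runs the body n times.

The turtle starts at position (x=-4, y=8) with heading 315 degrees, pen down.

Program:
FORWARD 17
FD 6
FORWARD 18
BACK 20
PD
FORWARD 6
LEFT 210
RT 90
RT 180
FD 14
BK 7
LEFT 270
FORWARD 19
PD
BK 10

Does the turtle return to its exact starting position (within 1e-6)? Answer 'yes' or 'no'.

Executing turtle program step by step:
Start: pos=(-4,8), heading=315, pen down
FD 17: (-4,8) -> (8.021,-4.021) [heading=315, draw]
FD 6: (8.021,-4.021) -> (12.263,-8.263) [heading=315, draw]
FD 18: (12.263,-8.263) -> (24.991,-20.991) [heading=315, draw]
BK 20: (24.991,-20.991) -> (10.849,-6.849) [heading=315, draw]
PD: pen down
FD 6: (10.849,-6.849) -> (15.092,-11.092) [heading=315, draw]
LT 210: heading 315 -> 165
RT 90: heading 165 -> 75
RT 180: heading 75 -> 255
FD 14: (15.092,-11.092) -> (11.468,-24.615) [heading=255, draw]
BK 7: (11.468,-24.615) -> (13.28,-17.853) [heading=255, draw]
LT 270: heading 255 -> 165
FD 19: (13.28,-17.853) -> (-5.072,-12.936) [heading=165, draw]
PD: pen down
BK 10: (-5.072,-12.936) -> (4.587,-15.524) [heading=165, draw]
Final: pos=(4.587,-15.524), heading=165, 9 segment(s) drawn

Start position: (-4, 8)
Final position: (4.587, -15.524)
Distance = 25.042; >= 1e-6 -> NOT closed

Answer: no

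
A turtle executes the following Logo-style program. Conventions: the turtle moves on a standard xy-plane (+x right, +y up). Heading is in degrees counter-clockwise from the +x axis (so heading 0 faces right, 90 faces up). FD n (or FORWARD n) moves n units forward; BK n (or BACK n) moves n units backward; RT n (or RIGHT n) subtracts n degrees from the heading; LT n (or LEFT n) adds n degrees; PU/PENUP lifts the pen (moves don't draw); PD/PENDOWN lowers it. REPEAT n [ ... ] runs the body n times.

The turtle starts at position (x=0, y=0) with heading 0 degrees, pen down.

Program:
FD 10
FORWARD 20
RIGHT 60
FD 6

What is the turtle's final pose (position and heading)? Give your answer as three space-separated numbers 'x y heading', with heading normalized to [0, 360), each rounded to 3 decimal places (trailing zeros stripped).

Answer: 33 -5.196 300

Derivation:
Executing turtle program step by step:
Start: pos=(0,0), heading=0, pen down
FD 10: (0,0) -> (10,0) [heading=0, draw]
FD 20: (10,0) -> (30,0) [heading=0, draw]
RT 60: heading 0 -> 300
FD 6: (30,0) -> (33,-5.196) [heading=300, draw]
Final: pos=(33,-5.196), heading=300, 3 segment(s) drawn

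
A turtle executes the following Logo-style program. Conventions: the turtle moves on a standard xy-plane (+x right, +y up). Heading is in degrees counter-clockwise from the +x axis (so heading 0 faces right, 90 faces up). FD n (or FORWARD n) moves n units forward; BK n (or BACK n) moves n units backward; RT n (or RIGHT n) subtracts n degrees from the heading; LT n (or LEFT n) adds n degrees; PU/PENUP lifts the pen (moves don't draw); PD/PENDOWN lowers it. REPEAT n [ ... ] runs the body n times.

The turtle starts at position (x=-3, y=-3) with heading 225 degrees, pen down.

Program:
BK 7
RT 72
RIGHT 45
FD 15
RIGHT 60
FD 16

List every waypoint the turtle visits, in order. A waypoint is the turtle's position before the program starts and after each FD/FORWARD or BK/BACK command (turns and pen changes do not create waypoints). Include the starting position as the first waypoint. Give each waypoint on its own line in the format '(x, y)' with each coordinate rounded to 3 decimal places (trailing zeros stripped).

Answer: (-3, -3)
(1.95, 1.95)
(-2.686, 16.216)
(8.021, 28.106)

Derivation:
Executing turtle program step by step:
Start: pos=(-3,-3), heading=225, pen down
BK 7: (-3,-3) -> (1.95,1.95) [heading=225, draw]
RT 72: heading 225 -> 153
RT 45: heading 153 -> 108
FD 15: (1.95,1.95) -> (-2.686,16.216) [heading=108, draw]
RT 60: heading 108 -> 48
FD 16: (-2.686,16.216) -> (8.021,28.106) [heading=48, draw]
Final: pos=(8.021,28.106), heading=48, 3 segment(s) drawn
Waypoints (4 total):
(-3, -3)
(1.95, 1.95)
(-2.686, 16.216)
(8.021, 28.106)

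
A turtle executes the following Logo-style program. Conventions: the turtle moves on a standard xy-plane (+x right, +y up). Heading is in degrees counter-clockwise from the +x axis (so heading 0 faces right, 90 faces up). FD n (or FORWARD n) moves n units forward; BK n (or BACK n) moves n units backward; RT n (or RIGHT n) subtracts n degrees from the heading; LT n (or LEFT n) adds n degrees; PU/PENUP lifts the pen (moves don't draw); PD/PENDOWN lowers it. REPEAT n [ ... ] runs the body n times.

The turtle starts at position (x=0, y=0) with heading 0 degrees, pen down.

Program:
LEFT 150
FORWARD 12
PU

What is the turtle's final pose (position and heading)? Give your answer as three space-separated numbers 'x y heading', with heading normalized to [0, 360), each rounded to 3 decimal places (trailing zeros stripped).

Answer: -10.392 6 150

Derivation:
Executing turtle program step by step:
Start: pos=(0,0), heading=0, pen down
LT 150: heading 0 -> 150
FD 12: (0,0) -> (-10.392,6) [heading=150, draw]
PU: pen up
Final: pos=(-10.392,6), heading=150, 1 segment(s) drawn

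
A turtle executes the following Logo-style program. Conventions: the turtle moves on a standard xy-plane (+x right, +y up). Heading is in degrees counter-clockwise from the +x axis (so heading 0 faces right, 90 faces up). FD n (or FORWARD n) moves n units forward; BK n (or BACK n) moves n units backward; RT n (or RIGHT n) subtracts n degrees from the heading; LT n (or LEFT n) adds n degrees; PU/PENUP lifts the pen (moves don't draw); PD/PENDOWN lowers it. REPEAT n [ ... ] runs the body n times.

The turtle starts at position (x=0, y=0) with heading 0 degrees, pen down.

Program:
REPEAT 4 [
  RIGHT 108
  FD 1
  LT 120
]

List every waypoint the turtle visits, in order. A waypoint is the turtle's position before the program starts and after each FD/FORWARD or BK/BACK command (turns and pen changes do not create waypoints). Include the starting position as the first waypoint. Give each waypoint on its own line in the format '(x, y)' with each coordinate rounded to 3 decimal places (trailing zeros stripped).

Executing turtle program step by step:
Start: pos=(0,0), heading=0, pen down
REPEAT 4 [
  -- iteration 1/4 --
  RT 108: heading 0 -> 252
  FD 1: (0,0) -> (-0.309,-0.951) [heading=252, draw]
  LT 120: heading 252 -> 12
  -- iteration 2/4 --
  RT 108: heading 12 -> 264
  FD 1: (-0.309,-0.951) -> (-0.414,-1.946) [heading=264, draw]
  LT 120: heading 264 -> 24
  -- iteration 3/4 --
  RT 108: heading 24 -> 276
  FD 1: (-0.414,-1.946) -> (-0.309,-2.94) [heading=276, draw]
  LT 120: heading 276 -> 36
  -- iteration 4/4 --
  RT 108: heading 36 -> 288
  FD 1: (-0.309,-2.94) -> (0,-3.891) [heading=288, draw]
  LT 120: heading 288 -> 48
]
Final: pos=(0,-3.891), heading=48, 4 segment(s) drawn
Waypoints (5 total):
(0, 0)
(-0.309, -0.951)
(-0.414, -1.946)
(-0.309, -2.94)
(0, -3.891)

Answer: (0, 0)
(-0.309, -0.951)
(-0.414, -1.946)
(-0.309, -2.94)
(0, -3.891)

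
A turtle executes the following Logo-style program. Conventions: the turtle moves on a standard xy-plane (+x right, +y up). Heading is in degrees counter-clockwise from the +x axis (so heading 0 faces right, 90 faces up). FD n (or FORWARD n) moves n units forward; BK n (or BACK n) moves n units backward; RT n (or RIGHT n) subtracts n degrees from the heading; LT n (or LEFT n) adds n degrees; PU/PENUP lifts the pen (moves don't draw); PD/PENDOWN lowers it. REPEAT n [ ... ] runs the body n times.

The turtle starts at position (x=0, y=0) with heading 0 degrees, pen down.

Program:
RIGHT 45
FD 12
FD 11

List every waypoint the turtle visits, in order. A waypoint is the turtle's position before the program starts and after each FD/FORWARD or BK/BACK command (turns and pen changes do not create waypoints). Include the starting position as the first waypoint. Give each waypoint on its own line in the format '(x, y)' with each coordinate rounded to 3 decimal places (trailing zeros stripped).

Answer: (0, 0)
(8.485, -8.485)
(16.263, -16.263)

Derivation:
Executing turtle program step by step:
Start: pos=(0,0), heading=0, pen down
RT 45: heading 0 -> 315
FD 12: (0,0) -> (8.485,-8.485) [heading=315, draw]
FD 11: (8.485,-8.485) -> (16.263,-16.263) [heading=315, draw]
Final: pos=(16.263,-16.263), heading=315, 2 segment(s) drawn
Waypoints (3 total):
(0, 0)
(8.485, -8.485)
(16.263, -16.263)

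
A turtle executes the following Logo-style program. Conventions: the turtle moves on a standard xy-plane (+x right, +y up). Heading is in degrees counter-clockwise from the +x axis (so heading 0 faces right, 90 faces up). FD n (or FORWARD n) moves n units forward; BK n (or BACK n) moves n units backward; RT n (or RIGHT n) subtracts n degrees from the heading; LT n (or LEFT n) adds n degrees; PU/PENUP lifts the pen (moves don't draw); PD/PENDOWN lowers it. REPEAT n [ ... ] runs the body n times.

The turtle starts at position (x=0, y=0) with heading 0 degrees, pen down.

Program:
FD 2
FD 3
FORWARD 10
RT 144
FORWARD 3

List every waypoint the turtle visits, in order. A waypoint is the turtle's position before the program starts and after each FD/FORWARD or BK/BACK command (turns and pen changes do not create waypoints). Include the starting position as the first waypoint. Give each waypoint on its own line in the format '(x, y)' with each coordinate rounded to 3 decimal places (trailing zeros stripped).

Executing turtle program step by step:
Start: pos=(0,0), heading=0, pen down
FD 2: (0,0) -> (2,0) [heading=0, draw]
FD 3: (2,0) -> (5,0) [heading=0, draw]
FD 10: (5,0) -> (15,0) [heading=0, draw]
RT 144: heading 0 -> 216
FD 3: (15,0) -> (12.573,-1.763) [heading=216, draw]
Final: pos=(12.573,-1.763), heading=216, 4 segment(s) drawn
Waypoints (5 total):
(0, 0)
(2, 0)
(5, 0)
(15, 0)
(12.573, -1.763)

Answer: (0, 0)
(2, 0)
(5, 0)
(15, 0)
(12.573, -1.763)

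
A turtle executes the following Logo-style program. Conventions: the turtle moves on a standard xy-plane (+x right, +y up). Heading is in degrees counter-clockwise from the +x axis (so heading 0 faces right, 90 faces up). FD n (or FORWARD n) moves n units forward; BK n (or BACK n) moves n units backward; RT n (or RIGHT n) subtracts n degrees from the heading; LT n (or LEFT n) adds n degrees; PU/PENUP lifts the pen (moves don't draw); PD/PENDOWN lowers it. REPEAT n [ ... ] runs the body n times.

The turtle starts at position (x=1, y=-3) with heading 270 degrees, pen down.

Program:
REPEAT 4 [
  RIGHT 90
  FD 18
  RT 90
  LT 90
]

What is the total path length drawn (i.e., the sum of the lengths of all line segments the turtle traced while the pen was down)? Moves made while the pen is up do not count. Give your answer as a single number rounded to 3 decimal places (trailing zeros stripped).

Answer: 72

Derivation:
Executing turtle program step by step:
Start: pos=(1,-3), heading=270, pen down
REPEAT 4 [
  -- iteration 1/4 --
  RT 90: heading 270 -> 180
  FD 18: (1,-3) -> (-17,-3) [heading=180, draw]
  RT 90: heading 180 -> 90
  LT 90: heading 90 -> 180
  -- iteration 2/4 --
  RT 90: heading 180 -> 90
  FD 18: (-17,-3) -> (-17,15) [heading=90, draw]
  RT 90: heading 90 -> 0
  LT 90: heading 0 -> 90
  -- iteration 3/4 --
  RT 90: heading 90 -> 0
  FD 18: (-17,15) -> (1,15) [heading=0, draw]
  RT 90: heading 0 -> 270
  LT 90: heading 270 -> 0
  -- iteration 4/4 --
  RT 90: heading 0 -> 270
  FD 18: (1,15) -> (1,-3) [heading=270, draw]
  RT 90: heading 270 -> 180
  LT 90: heading 180 -> 270
]
Final: pos=(1,-3), heading=270, 4 segment(s) drawn

Segment lengths:
  seg 1: (1,-3) -> (-17,-3), length = 18
  seg 2: (-17,-3) -> (-17,15), length = 18
  seg 3: (-17,15) -> (1,15), length = 18
  seg 4: (1,15) -> (1,-3), length = 18
Total = 72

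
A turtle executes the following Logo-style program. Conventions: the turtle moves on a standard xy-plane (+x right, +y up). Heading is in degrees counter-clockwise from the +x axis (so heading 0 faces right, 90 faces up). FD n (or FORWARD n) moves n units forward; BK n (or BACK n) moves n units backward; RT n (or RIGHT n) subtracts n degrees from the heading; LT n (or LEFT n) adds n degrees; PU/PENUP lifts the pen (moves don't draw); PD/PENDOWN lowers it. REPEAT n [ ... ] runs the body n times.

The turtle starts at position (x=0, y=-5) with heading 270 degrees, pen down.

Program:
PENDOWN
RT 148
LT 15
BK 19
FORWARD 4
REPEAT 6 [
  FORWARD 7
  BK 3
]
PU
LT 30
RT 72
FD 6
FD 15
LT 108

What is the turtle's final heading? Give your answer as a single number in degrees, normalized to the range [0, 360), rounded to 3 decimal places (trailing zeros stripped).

Executing turtle program step by step:
Start: pos=(0,-5), heading=270, pen down
PD: pen down
RT 148: heading 270 -> 122
LT 15: heading 122 -> 137
BK 19: (0,-5) -> (13.896,-17.958) [heading=137, draw]
FD 4: (13.896,-17.958) -> (10.97,-15.23) [heading=137, draw]
REPEAT 6 [
  -- iteration 1/6 --
  FD 7: (10.97,-15.23) -> (5.851,-10.456) [heading=137, draw]
  BK 3: (5.851,-10.456) -> (8.045,-12.502) [heading=137, draw]
  -- iteration 2/6 --
  FD 7: (8.045,-12.502) -> (2.925,-7.728) [heading=137, draw]
  BK 3: (2.925,-7.728) -> (5.119,-9.774) [heading=137, draw]
  -- iteration 3/6 --
  FD 7: (5.119,-9.774) -> (0,-5) [heading=137, draw]
  BK 3: (0,-5) -> (2.194,-7.046) [heading=137, draw]
  -- iteration 4/6 --
  FD 7: (2.194,-7.046) -> (-2.925,-2.272) [heading=137, draw]
  BK 3: (-2.925,-2.272) -> (-0.731,-4.318) [heading=137, draw]
  -- iteration 5/6 --
  FD 7: (-0.731,-4.318) -> (-5.851,0.456) [heading=137, draw]
  BK 3: (-5.851,0.456) -> (-3.657,-1.59) [heading=137, draw]
  -- iteration 6/6 --
  FD 7: (-3.657,-1.59) -> (-8.776,3.184) [heading=137, draw]
  BK 3: (-8.776,3.184) -> (-6.582,1.138) [heading=137, draw]
]
PU: pen up
LT 30: heading 137 -> 167
RT 72: heading 167 -> 95
FD 6: (-6.582,1.138) -> (-7.105,7.115) [heading=95, move]
FD 15: (-7.105,7.115) -> (-8.412,22.058) [heading=95, move]
LT 108: heading 95 -> 203
Final: pos=(-8.412,22.058), heading=203, 14 segment(s) drawn

Answer: 203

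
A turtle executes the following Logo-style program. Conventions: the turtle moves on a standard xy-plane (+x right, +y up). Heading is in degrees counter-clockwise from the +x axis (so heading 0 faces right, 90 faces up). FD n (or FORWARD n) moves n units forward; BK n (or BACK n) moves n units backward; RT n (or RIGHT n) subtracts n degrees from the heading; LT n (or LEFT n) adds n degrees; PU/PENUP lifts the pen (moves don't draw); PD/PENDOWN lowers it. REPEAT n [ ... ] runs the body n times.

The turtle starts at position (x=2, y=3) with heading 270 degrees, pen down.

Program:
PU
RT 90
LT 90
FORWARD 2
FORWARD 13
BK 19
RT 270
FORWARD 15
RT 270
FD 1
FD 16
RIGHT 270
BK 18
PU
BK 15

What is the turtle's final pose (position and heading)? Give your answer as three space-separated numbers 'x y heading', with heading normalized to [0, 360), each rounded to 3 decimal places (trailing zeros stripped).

Executing turtle program step by step:
Start: pos=(2,3), heading=270, pen down
PU: pen up
RT 90: heading 270 -> 180
LT 90: heading 180 -> 270
FD 2: (2,3) -> (2,1) [heading=270, move]
FD 13: (2,1) -> (2,-12) [heading=270, move]
BK 19: (2,-12) -> (2,7) [heading=270, move]
RT 270: heading 270 -> 0
FD 15: (2,7) -> (17,7) [heading=0, move]
RT 270: heading 0 -> 90
FD 1: (17,7) -> (17,8) [heading=90, move]
FD 16: (17,8) -> (17,24) [heading=90, move]
RT 270: heading 90 -> 180
BK 18: (17,24) -> (35,24) [heading=180, move]
PU: pen up
BK 15: (35,24) -> (50,24) [heading=180, move]
Final: pos=(50,24), heading=180, 0 segment(s) drawn

Answer: 50 24 180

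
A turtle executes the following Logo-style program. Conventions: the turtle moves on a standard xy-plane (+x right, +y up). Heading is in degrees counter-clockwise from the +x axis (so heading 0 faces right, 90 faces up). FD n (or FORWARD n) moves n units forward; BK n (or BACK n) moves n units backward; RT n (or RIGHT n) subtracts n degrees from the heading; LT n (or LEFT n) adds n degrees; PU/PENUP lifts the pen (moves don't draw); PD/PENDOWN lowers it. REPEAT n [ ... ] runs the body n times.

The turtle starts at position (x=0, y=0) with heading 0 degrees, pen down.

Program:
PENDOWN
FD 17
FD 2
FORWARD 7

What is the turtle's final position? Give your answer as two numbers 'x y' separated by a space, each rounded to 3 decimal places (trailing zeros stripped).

Executing turtle program step by step:
Start: pos=(0,0), heading=0, pen down
PD: pen down
FD 17: (0,0) -> (17,0) [heading=0, draw]
FD 2: (17,0) -> (19,0) [heading=0, draw]
FD 7: (19,0) -> (26,0) [heading=0, draw]
Final: pos=(26,0), heading=0, 3 segment(s) drawn

Answer: 26 0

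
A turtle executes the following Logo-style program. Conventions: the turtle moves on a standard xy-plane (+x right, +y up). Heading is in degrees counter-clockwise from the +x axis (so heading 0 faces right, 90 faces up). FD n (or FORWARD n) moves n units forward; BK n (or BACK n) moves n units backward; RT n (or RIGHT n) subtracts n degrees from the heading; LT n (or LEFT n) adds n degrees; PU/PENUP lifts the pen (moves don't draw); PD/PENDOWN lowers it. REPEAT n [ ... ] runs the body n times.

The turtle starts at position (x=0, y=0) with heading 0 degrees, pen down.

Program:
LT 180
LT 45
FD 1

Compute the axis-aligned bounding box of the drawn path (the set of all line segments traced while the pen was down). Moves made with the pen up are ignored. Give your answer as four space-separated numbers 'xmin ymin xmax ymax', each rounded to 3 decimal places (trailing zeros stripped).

Executing turtle program step by step:
Start: pos=(0,0), heading=0, pen down
LT 180: heading 0 -> 180
LT 45: heading 180 -> 225
FD 1: (0,0) -> (-0.707,-0.707) [heading=225, draw]
Final: pos=(-0.707,-0.707), heading=225, 1 segment(s) drawn

Segment endpoints: x in {-0.707, 0}, y in {-0.707, 0}
xmin=-0.707, ymin=-0.707, xmax=0, ymax=0

Answer: -0.707 -0.707 0 0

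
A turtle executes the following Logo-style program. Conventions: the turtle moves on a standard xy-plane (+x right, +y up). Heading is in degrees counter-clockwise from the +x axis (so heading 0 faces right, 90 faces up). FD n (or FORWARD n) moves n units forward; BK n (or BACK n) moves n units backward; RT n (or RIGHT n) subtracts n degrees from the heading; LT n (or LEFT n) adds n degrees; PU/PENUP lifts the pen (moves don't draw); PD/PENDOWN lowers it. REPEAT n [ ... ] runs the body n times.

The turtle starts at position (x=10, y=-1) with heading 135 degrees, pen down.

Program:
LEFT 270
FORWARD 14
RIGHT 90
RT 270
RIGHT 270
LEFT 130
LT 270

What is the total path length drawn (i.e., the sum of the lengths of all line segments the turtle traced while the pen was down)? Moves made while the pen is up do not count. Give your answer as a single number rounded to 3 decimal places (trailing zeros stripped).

Answer: 14

Derivation:
Executing turtle program step by step:
Start: pos=(10,-1), heading=135, pen down
LT 270: heading 135 -> 45
FD 14: (10,-1) -> (19.899,8.899) [heading=45, draw]
RT 90: heading 45 -> 315
RT 270: heading 315 -> 45
RT 270: heading 45 -> 135
LT 130: heading 135 -> 265
LT 270: heading 265 -> 175
Final: pos=(19.899,8.899), heading=175, 1 segment(s) drawn

Segment lengths:
  seg 1: (10,-1) -> (19.899,8.899), length = 14
Total = 14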